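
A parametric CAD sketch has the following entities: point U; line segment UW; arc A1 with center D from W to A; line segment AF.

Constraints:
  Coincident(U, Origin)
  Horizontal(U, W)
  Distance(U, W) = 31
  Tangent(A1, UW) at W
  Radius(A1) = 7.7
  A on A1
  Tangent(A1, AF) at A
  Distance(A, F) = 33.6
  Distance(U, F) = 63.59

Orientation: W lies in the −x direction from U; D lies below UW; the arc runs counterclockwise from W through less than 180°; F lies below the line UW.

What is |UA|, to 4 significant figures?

37.90

Checks: ∠(DW, WU) = 90.00° ✓; |DW| = 7.700 ✓; |DA| = 7.700 ✓; ∠(DA, AF) = 90.00° ✓; |AF| = 33.60 ✓; |UF| = 63.59 ✓.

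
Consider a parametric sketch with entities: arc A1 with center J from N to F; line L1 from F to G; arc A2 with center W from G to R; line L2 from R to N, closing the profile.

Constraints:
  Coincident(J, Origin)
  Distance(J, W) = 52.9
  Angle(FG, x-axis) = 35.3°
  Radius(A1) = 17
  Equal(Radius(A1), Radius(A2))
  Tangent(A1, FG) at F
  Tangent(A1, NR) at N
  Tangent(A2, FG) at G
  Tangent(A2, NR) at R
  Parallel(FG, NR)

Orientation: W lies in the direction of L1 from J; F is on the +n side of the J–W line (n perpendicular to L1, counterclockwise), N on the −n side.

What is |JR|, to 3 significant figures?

55.6

Tangency of A1 to both parallel lines with radius 17.0 puts F and N at J ± 17.0·n: F = (-9.82, 13.9), N = (9.82, -13.9). Equal radii place G and R the same way about W: G = W + 17.0·n = (33.4, 44.4), R = W − 17.0·n = (53.0, 16.7). Then |JR| = |R − J| = 55.6.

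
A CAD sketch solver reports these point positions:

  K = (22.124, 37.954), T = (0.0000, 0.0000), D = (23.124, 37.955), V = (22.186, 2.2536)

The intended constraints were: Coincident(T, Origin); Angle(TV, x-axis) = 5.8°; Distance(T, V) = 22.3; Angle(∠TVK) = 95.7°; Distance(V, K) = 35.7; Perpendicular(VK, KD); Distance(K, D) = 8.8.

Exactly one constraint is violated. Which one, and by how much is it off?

Distance(K, D) = 8.8 — off by 7.80.

T = (0.00, 0.00) ✓; TV at 5.800° ✓; |TV| = 22.30 ✓; ∠TVK = 95.70° ✓; |VK| = 35.70 ✓; ∠(VK, KD) = 90.04° ✓; |KD| = 1.000 ✗.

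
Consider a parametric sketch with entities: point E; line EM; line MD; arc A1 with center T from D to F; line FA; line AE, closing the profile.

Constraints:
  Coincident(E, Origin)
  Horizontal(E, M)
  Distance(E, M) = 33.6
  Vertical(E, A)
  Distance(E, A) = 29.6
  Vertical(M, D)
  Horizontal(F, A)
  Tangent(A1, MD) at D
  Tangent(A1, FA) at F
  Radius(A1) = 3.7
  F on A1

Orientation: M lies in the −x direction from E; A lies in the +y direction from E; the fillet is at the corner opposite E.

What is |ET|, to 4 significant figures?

39.56

E is at the origin; EM is horizontal with |EM| = 33.6 and M on the −x side, so M = (-33.60, 0.000). EA is vertical with |EA| = 29.6 and A on the +y side, so A = (0.000, 29.60). The virtual corner opposite E is at (-33.60, 29.60). Tangency of A1 to MD means the radius TD is perpendicular to MD and tangency of A1 to FA means the radius TF is perpendicular to FA, with radius 3.7, so the center T sits 3.7 in from both sides at T = (-29.90, 25.90). Then |ET| = |T − E| = 39.56.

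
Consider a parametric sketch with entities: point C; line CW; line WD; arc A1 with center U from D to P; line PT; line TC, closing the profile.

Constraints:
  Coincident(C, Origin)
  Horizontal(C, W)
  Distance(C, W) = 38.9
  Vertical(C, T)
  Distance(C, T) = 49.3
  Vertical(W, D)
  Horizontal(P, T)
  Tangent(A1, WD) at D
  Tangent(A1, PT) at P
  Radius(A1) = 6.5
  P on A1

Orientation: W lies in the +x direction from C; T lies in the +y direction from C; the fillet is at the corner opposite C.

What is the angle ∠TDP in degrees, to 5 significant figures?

35.514°

The virtual corner opposite C is at (38.900, 49.300). Tangency of A1 to WD means the radius UD is perpendicular to WD and A1 meets PT tangentially, so UP is at right angles to PT, with radius 6.5, so the center U sits 6.5 in from both sides at U = (32.400, 42.800). That places the tangent points at D = (38.900, 42.800) on WD and P = (32.400, 49.300) on PT. Then cos ∠TDP = DT·DP / (|DT||DP|), giving 35.514°.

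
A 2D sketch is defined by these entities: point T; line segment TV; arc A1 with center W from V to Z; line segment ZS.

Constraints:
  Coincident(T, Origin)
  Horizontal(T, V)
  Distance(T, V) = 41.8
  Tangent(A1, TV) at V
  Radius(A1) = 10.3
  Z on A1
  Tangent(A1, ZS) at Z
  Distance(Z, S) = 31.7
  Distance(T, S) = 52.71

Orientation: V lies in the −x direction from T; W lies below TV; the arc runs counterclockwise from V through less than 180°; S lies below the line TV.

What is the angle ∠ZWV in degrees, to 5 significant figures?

125.56°

T is at the origin; TV is horizontal with |TV| = 41.8 and V on the −x side, so V = (-41.800, 0.0000). A1 meets TV tangentially, so WV is at right angles to TV, so W = V + (0, -10.3) = (-41.800, -10.300). Since WZ ⟂ ZS (tangency), |WS| = √(10.3² + 31.7²) = 33.331 regardless of where Z sits on A1. So S lies on both circle(T, 52.71) and circle(W, 33.331); the below-TV intersection is S = (-31.745, -42.079). Z is the foot of the tangent from S: Z = (-50.179, -16.290).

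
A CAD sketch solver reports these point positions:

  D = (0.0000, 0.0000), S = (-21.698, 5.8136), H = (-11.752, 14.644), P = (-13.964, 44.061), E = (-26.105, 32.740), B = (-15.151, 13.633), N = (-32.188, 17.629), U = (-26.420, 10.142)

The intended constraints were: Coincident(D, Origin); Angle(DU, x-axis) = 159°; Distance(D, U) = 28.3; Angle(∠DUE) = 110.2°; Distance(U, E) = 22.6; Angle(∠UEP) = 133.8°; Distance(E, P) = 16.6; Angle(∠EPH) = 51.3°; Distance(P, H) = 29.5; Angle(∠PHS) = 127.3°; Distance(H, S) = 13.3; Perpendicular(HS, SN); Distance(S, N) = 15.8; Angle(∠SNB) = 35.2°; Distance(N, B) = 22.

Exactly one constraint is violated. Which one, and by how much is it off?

Distance(N, B) = 22 — off by 4.50.

D = (0.00, 0.00) ✓; DU at 159.0° ✓; |DU| = 28.30 ✓; ∠DUE = 110.2° ✓; |UE| = 22.60 ✓; ∠UEP = 133.8° ✓; |EP| = 16.60 ✓; ∠EPH = 51.30° ✓; |PH| = 29.50 ✓; ∠PHS = 127.3° ✓; |HS| = 13.30 ✓; ∠(HS, SN) = 90.00° ✓; |SN| = 15.80 ✓; ∠SNB = 35.20° ✓; |NB| = 17.50 ✗.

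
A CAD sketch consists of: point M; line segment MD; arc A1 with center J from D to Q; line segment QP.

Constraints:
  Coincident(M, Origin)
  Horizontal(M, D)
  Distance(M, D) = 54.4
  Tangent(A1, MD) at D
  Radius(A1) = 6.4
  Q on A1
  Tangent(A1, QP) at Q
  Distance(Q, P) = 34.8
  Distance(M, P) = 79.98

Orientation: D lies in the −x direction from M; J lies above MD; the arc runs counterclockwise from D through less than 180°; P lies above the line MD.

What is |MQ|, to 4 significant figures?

50.37

Checks: |JQ| = 6.400 ✓; ∠(JQ, QP) = 90.00° ✓; |QP| = 34.80 ✓; |MP| = 79.98 ✓.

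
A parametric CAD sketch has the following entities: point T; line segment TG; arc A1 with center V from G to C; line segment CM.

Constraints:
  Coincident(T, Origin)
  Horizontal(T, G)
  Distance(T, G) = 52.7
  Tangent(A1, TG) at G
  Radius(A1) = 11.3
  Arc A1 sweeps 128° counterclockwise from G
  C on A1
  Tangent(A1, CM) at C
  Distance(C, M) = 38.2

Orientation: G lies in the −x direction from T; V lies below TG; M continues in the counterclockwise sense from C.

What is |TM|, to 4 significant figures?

61.56

T is at the origin; TG is horizontal with |TG| = 52.7 and G on the −x side, so G = (-52.70, 0.000). The tangent condition forces VG to be normal to TG, so V = G + (0, -11.3) = (-52.70, -11.30). On A1, G sits at bearing 90° from V; a 128° counterclockwise sweep puts C at bearing 218°, so C = V + 11.3·(cos 218°, sin 218°) = (-61.60, -18.26). The tangent condition forces VC to be normal to CM, so CM runs along (−sin 218°, cos 218°); with |CM| = 38.2, M = (-38.09, -48.36). Then |TM| = |M − T| = 61.56.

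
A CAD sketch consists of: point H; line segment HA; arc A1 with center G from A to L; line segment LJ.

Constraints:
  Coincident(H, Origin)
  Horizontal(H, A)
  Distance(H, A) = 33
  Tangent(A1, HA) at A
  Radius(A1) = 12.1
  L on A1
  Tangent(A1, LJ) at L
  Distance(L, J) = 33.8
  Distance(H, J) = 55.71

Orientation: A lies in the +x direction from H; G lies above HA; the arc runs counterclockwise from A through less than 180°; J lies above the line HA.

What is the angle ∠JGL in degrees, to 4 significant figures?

70.30°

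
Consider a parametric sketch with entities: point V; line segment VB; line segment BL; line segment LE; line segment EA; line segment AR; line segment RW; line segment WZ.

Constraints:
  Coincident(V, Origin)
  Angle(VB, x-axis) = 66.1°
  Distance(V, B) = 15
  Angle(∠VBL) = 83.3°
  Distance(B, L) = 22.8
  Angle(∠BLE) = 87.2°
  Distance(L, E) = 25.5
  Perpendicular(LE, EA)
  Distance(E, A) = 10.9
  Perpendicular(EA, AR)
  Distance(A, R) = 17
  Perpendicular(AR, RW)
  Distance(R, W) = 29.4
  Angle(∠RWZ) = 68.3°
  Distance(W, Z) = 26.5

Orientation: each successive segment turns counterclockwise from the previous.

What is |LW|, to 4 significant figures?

20.36

EA ⟂ AR, so AR runs at 75.60°; with |AR| = 17.0, R = (-7.260, 9.512). The perpendicularity gives RW at right angles to AR, so RW runs at 165.6°; with |RW| = 29.4, W = (-35.74, 16.82). Then |LW| = |W − L| = 20.36.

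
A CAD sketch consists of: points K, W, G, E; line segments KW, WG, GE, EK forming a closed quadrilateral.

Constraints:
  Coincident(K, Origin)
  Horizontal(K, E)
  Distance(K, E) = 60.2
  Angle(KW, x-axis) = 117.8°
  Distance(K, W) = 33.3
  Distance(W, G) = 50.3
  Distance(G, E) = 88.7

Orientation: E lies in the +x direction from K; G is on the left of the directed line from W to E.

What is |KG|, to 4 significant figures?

73.60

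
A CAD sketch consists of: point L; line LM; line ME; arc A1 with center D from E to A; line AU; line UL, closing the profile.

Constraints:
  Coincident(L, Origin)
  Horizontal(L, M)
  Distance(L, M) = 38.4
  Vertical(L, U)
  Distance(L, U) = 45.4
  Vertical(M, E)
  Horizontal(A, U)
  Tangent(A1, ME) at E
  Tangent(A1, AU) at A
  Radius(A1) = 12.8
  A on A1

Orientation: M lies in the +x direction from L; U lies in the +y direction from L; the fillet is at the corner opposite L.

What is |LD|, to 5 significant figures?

41.450

L is at the origin; L and M share the same y with |LM| = 38.4 and M on the +x side, so M = (38.400, 0.0000). L and U share the same x with |LU| = 45.4 and U on the +y side, so U = (0.0000, 45.400). The virtual corner opposite L is at (38.400, 45.400). Since A1 is tangent to ME there, DE ⟂ ME and the tangent condition forces DA to be normal to AU, with radius 12.8, so the center D sits 12.8 in from both sides at D = (25.600, 32.600). Then |LD| = |D − L| = 41.450.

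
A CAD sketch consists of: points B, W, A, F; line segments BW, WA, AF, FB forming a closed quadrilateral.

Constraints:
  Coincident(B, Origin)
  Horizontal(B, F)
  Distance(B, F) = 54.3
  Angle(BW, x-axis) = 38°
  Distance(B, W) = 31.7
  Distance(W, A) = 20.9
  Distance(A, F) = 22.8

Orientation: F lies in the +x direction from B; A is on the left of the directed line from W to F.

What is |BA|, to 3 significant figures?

50.5

Checks: BW at 38.00° ✓; |WA| = 20.90 ✓; |AF| = 22.80 ✓.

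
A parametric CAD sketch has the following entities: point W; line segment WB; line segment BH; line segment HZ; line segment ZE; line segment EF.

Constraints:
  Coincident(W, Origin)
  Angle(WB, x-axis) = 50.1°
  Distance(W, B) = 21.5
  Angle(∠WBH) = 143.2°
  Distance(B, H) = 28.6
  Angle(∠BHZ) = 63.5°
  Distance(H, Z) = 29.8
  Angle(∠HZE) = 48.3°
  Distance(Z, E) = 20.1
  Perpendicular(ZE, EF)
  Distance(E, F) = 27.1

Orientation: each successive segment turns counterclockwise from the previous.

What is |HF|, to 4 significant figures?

4.858

W is at the origin; WB runs at 50.1° with length 21.5, so B = (13.79, 16.49). ∠WBH = 143.2° gives BH at 86.90° from the x-axis; with |BH| = 28.6, H = (15.34, 45.05). ∠BHZ = 63.5° gives HZ at -156.6° from the x-axis; with |HZ| = 29.8, Z = (-12.01, 33.22). ∠HZE = 48.3° gives ZE at -24.90° from the x-axis; with |ZE| = 20.1, E = (6.220, 24.75). The perpendicularity gives EF at right angles to ZE, so EF runs at 65.10°; with |EF| = 27.1, F = (17.63, 49.34). Then |HF| = |F − H| = 4.858.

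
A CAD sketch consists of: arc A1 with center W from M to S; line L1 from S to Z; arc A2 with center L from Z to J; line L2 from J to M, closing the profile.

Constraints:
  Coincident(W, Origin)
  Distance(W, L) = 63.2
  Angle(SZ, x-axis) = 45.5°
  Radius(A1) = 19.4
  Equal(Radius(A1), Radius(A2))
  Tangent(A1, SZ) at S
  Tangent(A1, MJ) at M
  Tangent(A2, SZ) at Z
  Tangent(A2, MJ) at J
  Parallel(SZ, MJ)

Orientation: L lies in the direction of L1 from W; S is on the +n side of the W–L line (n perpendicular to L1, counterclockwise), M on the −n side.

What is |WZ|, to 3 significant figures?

66.1

The slot axis is L1's direction at 45.5°, so u = (cos 45.5°, sin 45.5°) = (0.701, 0.713) and n = (−sin 45.5°, cos 45.5°) = (-0.713, 0.701). W is at the origin and L lies 63.2 along u from W, so L = 63.2·u = (44.3, 45.1). Tangency of A1 to both parallel lines with radius 19.4 puts S and M at W ± 19.4·n: S = (-13.8, 13.6), M = (13.8, -13.6). Equal radii place Z and J the same way about L: Z = L + 19.4·n = (30.5, 58.7), J = L − 19.4·n = (58.1, 31.5). Then |WZ| = |Z − W| = 66.1.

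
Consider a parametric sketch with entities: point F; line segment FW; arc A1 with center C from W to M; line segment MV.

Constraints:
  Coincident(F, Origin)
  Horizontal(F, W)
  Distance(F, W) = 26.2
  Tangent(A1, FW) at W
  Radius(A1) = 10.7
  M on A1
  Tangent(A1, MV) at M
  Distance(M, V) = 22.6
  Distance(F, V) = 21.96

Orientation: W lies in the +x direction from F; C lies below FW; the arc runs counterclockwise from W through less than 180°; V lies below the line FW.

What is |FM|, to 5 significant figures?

18.295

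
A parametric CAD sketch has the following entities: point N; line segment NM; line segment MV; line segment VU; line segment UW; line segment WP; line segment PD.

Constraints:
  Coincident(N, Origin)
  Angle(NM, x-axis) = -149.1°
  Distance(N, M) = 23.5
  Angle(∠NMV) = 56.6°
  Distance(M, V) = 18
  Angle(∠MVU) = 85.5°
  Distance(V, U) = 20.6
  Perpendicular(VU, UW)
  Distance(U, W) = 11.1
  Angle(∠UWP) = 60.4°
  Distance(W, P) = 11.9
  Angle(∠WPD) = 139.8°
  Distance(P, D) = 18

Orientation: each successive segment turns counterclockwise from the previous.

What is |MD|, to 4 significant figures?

29.73

N is at the origin; NM runs at -149.1° with length 23.5, so M = (-20.16, -12.07). ∠NMV = 56.6° gives MV at -25.70° from the x-axis; with |MV| = 18.0, V = (-3.945, -19.87). ∠MVU = 85.5° gives VU at 68.80° from the x-axis; with |VU| = 20.6, U = (3.504, -0.6682). The perpendicularity gives UW at right angles to VU, so UW runs at 158.8°; with |UW| = 11.1, W = (-6.844, 3.346). ∠UWP = 60.4° gives WP at -81.60° from the x-axis; with |WP| = 11.9, P = (-5.106, -8.427). ∠WPD = 139.8° gives PD at -41.40° from the x-axis; with |PD| = 18.0, D = (8.396, -20.33). Then |MD| = |D − M| = 29.73.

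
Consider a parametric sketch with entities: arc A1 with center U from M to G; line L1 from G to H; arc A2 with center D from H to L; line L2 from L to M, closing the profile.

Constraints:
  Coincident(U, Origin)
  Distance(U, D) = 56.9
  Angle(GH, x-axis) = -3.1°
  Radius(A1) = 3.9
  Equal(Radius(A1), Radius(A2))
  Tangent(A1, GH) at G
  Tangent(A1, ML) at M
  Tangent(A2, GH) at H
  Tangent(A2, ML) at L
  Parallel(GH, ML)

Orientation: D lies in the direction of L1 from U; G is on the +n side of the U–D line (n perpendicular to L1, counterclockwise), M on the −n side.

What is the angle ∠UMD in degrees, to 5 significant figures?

86.079°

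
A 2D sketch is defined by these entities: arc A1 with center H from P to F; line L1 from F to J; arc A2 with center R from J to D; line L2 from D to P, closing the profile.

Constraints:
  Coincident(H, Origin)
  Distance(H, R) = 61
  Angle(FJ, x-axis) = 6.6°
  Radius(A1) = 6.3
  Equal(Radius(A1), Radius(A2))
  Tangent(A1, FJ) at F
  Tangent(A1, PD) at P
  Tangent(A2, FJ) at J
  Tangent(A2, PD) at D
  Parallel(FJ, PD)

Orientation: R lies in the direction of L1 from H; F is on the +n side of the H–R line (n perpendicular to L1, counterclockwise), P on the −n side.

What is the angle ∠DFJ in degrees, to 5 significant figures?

11.671°

The slot axis is L1's direction at 6.6°, so u = (cos 6.6°, sin 6.6°) = (0.99337, 0.11494) and n = (−sin 6.6°, cos 6.6°) = (-0.11494, 0.99337). H is at the origin and R lies 61.0 along u from H, so R = 61.0·u = (60.596, 7.0112). Tangency of A1 to both parallel lines with radius 6.3 puts F and P at H ± 6.3·n: F = (-0.72410, 6.2582), P = (0.72410, -6.2582). Equal radii place J and D the same way about R: J = R + 6.3·n = (59.872, 13.269), D = R − 6.3·n = (61.320, 0.75292). Then cos ∠DFJ = FD·FJ / (|FD||FJ|), giving 11.671°.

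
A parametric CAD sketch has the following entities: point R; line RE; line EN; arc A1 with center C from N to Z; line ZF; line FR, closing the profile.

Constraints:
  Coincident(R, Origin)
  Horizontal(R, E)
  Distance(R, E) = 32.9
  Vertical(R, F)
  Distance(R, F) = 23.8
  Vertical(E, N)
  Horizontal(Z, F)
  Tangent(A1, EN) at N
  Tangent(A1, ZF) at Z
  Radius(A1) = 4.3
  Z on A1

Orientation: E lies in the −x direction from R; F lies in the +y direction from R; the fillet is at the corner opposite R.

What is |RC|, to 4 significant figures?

34.62

RF is vertical with |RF| = 23.8 and F on the +y side, so F = (0.000, 23.80). The virtual corner opposite R is at (-32.90, 23.80). A1 meets EN tangentially, so CN is at right angles to EN and the tangent condition forces CZ to be normal to ZF, with radius 4.3, so the center C sits 4.3 in from both sides at C = (-28.60, 19.50). Then |RC| = |C − R| = 34.62.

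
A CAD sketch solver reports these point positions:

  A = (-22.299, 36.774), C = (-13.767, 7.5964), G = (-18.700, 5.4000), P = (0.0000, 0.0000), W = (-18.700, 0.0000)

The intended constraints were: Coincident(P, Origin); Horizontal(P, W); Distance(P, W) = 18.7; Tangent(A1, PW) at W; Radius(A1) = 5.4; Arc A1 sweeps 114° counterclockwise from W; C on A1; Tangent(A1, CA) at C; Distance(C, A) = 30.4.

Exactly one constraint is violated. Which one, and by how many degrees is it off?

Tangent(A1, CA) at C — off by 7.70°.

P = (0.00, 0.00) ✓; P.y = 0.00, W.y = 0.00 ✓; |PW| = 18.70 ✓; ∠(GW, WP) = 90.00° ✓; |GW| = 5.400 ✓; bearing(G→C) − bearing(G→W) = 114.0° ✓; |GC| = 5.400 ✓; ∠(GC, CA) = 97.70° ✗; |CA| = 30.40 ✓.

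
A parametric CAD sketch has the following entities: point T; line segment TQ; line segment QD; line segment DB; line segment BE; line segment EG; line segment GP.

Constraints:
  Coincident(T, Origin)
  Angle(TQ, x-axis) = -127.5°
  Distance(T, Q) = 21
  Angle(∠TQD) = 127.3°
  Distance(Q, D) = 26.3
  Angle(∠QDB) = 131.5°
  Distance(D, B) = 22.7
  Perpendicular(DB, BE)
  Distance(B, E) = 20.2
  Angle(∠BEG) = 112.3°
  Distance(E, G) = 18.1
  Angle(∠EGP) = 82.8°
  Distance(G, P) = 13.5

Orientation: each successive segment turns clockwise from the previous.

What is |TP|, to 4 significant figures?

30.64

T is at the origin; TQ runs at -127.5° with length 21.0, so Q = (-12.78, -16.66). ∠TQD = 127.3° gives QD at 179.8° from the x-axis; with |QD| = 26.3, D = (-39.08, -16.57). ∠QDB = 131.5° gives DB at 131.3° from the x-axis; with |DB| = 22.7, B = (-54.07, 0.4851). The perpendicularity gives BE at right angles to DB, so BE runs at 41.30°; with |BE| = 20.2, E = (-38.89, 13.82). ∠BEG = 112.3° gives EG at -26.40° from the x-axis; with |EG| = 18.1, G = (-22.68, 5.769). ∠EGP = 82.8° gives GP at -123.6° from the x-axis; with |GP| = 13.5, P = (-30.15, -5.475). Then |TP| = |P − T| = 30.64.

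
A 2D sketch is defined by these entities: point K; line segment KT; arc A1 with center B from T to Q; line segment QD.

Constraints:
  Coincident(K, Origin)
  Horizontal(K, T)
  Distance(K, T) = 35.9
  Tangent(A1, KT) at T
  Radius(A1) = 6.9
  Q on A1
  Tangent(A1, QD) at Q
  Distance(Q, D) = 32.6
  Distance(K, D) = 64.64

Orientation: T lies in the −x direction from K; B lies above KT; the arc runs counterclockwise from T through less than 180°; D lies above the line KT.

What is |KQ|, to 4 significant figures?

33.33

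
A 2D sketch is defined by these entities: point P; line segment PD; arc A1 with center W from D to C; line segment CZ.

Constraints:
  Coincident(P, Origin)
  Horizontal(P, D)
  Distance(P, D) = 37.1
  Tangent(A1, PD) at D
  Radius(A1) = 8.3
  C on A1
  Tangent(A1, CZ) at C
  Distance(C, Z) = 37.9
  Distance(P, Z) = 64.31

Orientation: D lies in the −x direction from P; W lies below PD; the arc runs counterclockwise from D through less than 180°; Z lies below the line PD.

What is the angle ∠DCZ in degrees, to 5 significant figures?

134.36°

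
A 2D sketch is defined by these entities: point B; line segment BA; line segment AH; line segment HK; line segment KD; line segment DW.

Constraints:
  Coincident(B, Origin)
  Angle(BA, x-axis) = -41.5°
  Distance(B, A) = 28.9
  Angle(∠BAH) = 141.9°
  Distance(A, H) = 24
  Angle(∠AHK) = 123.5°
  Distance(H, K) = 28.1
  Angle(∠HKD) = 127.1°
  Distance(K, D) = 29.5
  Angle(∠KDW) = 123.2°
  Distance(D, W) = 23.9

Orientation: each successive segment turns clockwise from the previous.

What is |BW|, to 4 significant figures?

48.85

B is at the origin; BA runs at -41.5° with length 28.9, so A = (21.64, -19.15). ∠BAH = 141.9° gives AH at -79.60° from the x-axis; with |AH| = 24.0, H = (25.98, -42.76). ∠AHK = 123.5° gives HK at -136.1° from the x-axis; with |HK| = 28.1, K = (5.730, -62.24). ∠HKD = 127.1° gives KD at 171.0° from the x-axis; with |KD| = 29.5, D = (-23.41, -57.63). ∠KDW = 123.2° gives DW at 114.2° from the x-axis; with |DW| = 23.9, W = (-33.20, -35.83). Then |BW| = |W − B| = 48.85.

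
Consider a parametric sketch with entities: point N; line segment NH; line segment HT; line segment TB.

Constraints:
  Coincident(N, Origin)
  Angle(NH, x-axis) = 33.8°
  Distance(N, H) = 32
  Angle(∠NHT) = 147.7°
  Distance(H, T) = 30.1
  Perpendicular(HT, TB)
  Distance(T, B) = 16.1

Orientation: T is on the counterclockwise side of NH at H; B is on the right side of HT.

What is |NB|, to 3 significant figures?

66.1

∠NHT = 147.7°, so HT runs at 33.8° + (180° − 147.7°) = 66.1° from the x-axis; with |HT| = 30.1, T = H + 30.1·(cos 66.1°, sin 66.1°) = (38.8, 45.3). HT ⟂ TB; with |TB| = 16.1 on the right of HT, B = T + 16.1·(0.914, -0.405) = (53.5, 38.8). Then |NB| = |B − N| = 66.1.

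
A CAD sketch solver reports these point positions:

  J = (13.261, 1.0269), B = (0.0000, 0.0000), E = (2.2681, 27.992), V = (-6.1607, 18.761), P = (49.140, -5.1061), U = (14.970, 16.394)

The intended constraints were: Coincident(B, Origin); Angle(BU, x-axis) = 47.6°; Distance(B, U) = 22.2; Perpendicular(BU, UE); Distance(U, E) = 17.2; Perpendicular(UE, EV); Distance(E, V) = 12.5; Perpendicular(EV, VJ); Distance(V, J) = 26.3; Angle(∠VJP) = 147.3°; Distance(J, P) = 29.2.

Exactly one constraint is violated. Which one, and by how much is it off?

Distance(J, P) = 29.2 — off by 7.20.

B = (0.00, 0.00) ✓; BU at 47.60° ✓; |BU| = 22.20 ✓; ∠(BU, UE) = 90.00° ✓; |UE| = 17.20 ✓; ∠(UE, EV) = 90.00° ✓; |EV| = 12.50 ✓; ∠(EV, VJ) = 90.00° ✓; |VJ| = 26.30 ✓; ∠VJP = 147.3° ✓; |JP| = 36.40 ✗.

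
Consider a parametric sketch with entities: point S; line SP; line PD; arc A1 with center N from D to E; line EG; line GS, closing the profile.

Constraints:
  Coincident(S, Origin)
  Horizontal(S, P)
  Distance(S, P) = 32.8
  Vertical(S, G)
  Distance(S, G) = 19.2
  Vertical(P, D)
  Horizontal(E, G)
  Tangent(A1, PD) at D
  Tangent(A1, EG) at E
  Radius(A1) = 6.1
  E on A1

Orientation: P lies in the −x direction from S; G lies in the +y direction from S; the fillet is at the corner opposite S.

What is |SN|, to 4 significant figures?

29.74

S and G share the same x with |SG| = 19.2 and G on the +y side, so G = (0.000, 19.20). The virtual corner opposite S is at (-32.80, 19.20). A1 meets PD tangentially, so ND is at right angles to PD and tangency of A1 to EG means the radius NE is perpendicular to EG, with radius 6.1, so the center N sits 6.1 in from both sides at N = (-26.70, 13.10). Then |SN| = |N − S| = 29.74.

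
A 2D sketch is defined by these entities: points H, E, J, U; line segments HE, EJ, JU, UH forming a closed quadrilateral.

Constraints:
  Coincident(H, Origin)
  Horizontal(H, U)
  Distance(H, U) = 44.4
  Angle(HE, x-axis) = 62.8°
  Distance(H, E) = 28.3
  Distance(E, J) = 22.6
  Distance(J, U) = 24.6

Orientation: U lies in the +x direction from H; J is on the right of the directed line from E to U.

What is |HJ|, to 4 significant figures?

20.43

H is at the origin; H and U share the same y with |HU| = 44.4 and U in +x, so U = (44.4, 0). HE runs at 62.8° with |HE| = 28.3, so E = (12.94, 25.17). J is determined by |EJ| = 22.6 and |JU| = 24.6 together: it lies at the intersection of circle(E, 22.6) and circle(U, 24.6). With |EU| = 40.29, the foot of the radical line on EU is 18.98 from E and the perpendicular offset is √(22.6² − 18.98²) = 12.28. Taking the right-of-EU solution: J = (20.08, 3.731).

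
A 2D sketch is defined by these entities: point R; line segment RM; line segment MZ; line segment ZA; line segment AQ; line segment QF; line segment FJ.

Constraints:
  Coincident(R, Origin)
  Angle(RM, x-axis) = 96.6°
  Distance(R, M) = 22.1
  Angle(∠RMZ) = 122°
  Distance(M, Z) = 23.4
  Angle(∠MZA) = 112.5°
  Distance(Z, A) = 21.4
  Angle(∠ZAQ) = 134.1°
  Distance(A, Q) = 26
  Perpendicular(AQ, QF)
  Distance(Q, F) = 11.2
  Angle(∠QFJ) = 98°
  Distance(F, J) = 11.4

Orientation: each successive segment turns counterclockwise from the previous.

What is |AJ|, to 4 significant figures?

19.49

R is at the origin; RM runs at 96.6° with length 22.1, so M = (-2.540, 21.95). ∠RMZ = 122.0° gives MZ at 154.6° from the x-axis; with |MZ| = 23.4, Z = (-23.68, 31.99). ∠MZA = 112.5° gives ZA at -137.9° from the x-axis; with |ZA| = 21.4, A = (-39.56, 17.64). ∠ZAQ = 134.1° gives AQ at -92.00° from the x-axis; with |AQ| = 26.0, Q = (-40.46, -8.341). The perpendicularity gives QF at right angles to AQ, so QF runs at -2.000°; with |QF| = 11.2, F = (-29.27, -8.732). ∠QFJ = 98.0° gives FJ at 80.00° from the x-axis; with |FJ| = 11.4, J = (-27.29, 2.495). Then |AJ| = |J − A| = 19.49.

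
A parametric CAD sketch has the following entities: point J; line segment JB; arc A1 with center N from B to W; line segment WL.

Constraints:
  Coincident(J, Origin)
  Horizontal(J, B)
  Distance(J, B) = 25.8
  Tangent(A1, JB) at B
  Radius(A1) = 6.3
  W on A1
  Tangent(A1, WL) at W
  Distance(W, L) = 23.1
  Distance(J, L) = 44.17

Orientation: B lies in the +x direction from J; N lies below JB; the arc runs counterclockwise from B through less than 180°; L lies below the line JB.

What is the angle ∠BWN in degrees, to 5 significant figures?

28.276°

J is at the origin; JB is horizontal with |JB| = 25.8 and B on the +x side, so B = (25.800, 0.0000). A1 meets JB tangentially, so NB is at right angles to JB, so N = B + (0, -6.3) = (25.800, -6.3000). Since NW ⟂ WL (tangency), |NL| = √(6.3² + 23.1²) = 23.944 regardless of where W sits on A1. So L lies on both circle(J, 44.17) and circle(N, 23.944); the below-JB intersection is L = (33.276, -29.047). W is the foot of the tangent from L: W = (20.543, -9.7725).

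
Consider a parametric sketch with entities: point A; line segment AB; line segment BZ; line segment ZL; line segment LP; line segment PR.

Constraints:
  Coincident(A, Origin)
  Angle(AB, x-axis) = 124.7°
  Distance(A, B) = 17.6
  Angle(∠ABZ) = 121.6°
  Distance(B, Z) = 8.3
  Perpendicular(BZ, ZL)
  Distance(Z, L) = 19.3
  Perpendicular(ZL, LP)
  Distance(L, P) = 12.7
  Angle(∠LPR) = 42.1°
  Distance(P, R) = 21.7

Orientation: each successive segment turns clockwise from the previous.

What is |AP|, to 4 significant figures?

6.467

A is at the origin; AB runs at 124.7° with length 17.6, so B = (-10.02, 14.47). ∠ABZ = 121.6° gives BZ at 66.30° from the x-axis; with |BZ| = 8.3, Z = (-6.683, 22.07). BZ is perpendicular to ZL, so ZL runs at -23.70°; with |ZL| = 19.3, L = (10.99, 14.31). The perpendicularity gives LP at right angles to ZL, so LP runs at -113.7°; with |LP| = 12.7, P = (5.884, 2.683). Then |AP| = |P − A| = 6.467.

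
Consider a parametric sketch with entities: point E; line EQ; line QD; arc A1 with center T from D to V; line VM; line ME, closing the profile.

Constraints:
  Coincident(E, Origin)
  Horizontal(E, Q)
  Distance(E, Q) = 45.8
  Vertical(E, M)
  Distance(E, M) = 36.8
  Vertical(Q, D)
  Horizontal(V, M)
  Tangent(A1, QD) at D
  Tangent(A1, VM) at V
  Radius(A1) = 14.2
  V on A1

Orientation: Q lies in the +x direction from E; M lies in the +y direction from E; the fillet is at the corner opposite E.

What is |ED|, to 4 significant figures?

51.07

E is at the origin; E and Q share the same y with |EQ| = 45.8 and Q on the +x side, so Q = (45.80, 0.000). E and M share the same x with |EM| = 36.8 and M on the +y side, so M = (0.000, 36.80). The virtual corner opposite E is at (45.80, 36.80). The tangent condition forces TD to be normal to QD and tangency of A1 to VM means the radius TV is perpendicular to VM, with radius 14.2, so the center T sits 14.2 in from both sides at T = (31.60, 22.60). That places the tangent points at D = (45.80, 22.60) on QD and V = (31.60, 36.80) on VM. Then |ED| = |D − E| = 51.07.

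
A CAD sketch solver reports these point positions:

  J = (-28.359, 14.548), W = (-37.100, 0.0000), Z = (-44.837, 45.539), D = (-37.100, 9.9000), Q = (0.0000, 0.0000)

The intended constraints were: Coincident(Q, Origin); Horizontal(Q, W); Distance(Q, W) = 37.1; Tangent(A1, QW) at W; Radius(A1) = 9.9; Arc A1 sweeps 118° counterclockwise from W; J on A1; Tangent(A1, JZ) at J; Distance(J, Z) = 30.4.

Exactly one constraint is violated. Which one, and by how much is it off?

Distance(J, Z) = 30.4 — off by 4.70.

Q = (0.00, 0.00) ✓; Q.y = 0.00, W.y = 0.00 ✓; |QW| = 37.10 ✓; ∠(DW, WQ) = 90.00° ✓; |DW| = 9.900 ✓; bearing(D→J) − bearing(D→W) = 118.0° ✓; |DJ| = 9.900 ✓; ∠(DJ, JZ) = 90.00° ✓; |JZ| = 35.10 ✗.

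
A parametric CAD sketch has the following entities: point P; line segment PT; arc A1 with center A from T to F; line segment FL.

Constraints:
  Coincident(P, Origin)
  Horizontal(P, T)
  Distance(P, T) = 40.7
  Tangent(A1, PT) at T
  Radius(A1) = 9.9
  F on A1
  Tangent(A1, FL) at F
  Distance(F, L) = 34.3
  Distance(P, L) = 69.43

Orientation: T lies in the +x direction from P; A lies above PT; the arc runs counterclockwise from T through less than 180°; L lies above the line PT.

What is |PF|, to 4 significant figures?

51.27

Checks: |AF| = 9.900 ✓; ∠(AF, FL) = 90.00° ✓; |FL| = 34.30 ✓; |PL| = 69.43 ✓.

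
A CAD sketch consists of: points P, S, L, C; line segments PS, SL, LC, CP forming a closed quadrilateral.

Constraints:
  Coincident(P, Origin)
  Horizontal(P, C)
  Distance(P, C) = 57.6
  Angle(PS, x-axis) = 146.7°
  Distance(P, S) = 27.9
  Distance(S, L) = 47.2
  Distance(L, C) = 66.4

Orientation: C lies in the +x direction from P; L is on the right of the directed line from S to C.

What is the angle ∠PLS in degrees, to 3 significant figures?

31.7°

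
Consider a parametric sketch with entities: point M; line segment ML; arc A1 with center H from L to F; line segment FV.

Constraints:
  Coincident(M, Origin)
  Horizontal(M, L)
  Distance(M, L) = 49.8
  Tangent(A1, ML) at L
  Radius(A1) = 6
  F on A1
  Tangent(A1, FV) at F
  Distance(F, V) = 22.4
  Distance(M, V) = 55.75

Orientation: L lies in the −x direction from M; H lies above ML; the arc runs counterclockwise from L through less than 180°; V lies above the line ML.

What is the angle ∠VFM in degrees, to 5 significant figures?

108.51°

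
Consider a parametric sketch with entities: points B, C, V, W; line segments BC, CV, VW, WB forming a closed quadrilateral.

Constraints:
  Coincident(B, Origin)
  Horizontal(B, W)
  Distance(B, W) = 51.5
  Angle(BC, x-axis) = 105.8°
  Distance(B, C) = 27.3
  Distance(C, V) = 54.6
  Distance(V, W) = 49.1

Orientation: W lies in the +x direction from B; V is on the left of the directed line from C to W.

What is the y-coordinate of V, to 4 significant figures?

48.27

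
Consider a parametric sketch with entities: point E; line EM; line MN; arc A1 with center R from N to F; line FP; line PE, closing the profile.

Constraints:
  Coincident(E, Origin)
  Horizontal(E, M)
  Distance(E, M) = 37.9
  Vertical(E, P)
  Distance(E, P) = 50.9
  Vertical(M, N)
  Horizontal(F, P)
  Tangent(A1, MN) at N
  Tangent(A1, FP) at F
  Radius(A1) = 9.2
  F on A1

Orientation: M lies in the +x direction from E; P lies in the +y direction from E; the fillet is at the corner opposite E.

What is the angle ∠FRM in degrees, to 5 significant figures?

167.56°

The virtual corner opposite E is at (37.900, 50.900). Since A1 is tangent to MN there, RN ⟂ MN and since A1 is tangent to FP there, RF ⟂ FP, with radius 9.2, so the center R sits 9.2 in from both sides at R = (28.700, 41.700). That places the tangent points at N = (37.900, 41.700) on MN and F = (28.700, 50.900) on FP. Then cos ∠FRM = RF·RM / (|RF||RM|), giving 167.56°.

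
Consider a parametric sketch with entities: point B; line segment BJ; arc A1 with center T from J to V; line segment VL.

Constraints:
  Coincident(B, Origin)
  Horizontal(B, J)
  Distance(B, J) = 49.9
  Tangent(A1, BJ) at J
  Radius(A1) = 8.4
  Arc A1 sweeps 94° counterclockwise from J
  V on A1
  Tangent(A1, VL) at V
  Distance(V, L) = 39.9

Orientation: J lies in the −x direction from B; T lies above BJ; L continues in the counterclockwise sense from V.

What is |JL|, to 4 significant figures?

49.11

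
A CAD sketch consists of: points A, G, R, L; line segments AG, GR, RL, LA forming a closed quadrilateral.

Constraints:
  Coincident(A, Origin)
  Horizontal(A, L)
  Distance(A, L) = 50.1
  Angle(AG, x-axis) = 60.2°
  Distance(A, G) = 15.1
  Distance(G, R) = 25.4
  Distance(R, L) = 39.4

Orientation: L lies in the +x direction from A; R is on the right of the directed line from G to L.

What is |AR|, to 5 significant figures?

17.195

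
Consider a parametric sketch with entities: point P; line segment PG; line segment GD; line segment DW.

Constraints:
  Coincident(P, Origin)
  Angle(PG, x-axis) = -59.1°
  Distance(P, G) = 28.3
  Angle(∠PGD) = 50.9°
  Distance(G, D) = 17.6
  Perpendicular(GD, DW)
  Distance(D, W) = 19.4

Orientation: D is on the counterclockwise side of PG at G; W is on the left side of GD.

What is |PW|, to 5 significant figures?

2.5741

P is at the origin; PG runs at -59.1° with length 28.3, so G = 28.3·(cos -59.1°, sin -59.1°) = (14.533, -24.283). ∠PGD = 50.9°, so GD runs at -59.1° + (180° − 50.9°) = 70.000° from the x-axis; with |GD| = 17.6, D = G + 17.6·(cos 70.000°, sin 70.000°) = (20.553, -7.7446). GD is perpendicular to DW; with |DW| = 19.4 on the left of GD, W = D + 19.4·(-0.93969, 0.34202) = (2.3227, -1.1095). Then |PW| = |W − P| = 2.5741.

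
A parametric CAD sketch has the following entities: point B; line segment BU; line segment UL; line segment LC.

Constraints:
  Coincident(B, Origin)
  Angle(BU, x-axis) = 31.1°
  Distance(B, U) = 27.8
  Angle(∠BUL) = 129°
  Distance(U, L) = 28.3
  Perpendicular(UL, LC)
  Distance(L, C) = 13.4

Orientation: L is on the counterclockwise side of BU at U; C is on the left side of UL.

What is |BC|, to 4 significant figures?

46.52

B is at the origin; BU runs at 31.1° with length 27.8, so U = 27.8·(cos 31.1°, sin 31.1°) = (23.80, 14.36). ∠BUL = 129.0°, so UL runs at 31.1° + (180° − 129.0°) = 82.10° from the x-axis; with |UL| = 28.3, L = U + 28.3·(cos 82.10°, sin 82.10°) = (27.69, 42.39). The perpendicularity gives LC at right angles to UL; with |LC| = 13.4 on the left of UL, C = L + 13.4·(-0.9905, 0.1374) = (14.42, 44.23). Then |BC| = |C − B| = 46.52.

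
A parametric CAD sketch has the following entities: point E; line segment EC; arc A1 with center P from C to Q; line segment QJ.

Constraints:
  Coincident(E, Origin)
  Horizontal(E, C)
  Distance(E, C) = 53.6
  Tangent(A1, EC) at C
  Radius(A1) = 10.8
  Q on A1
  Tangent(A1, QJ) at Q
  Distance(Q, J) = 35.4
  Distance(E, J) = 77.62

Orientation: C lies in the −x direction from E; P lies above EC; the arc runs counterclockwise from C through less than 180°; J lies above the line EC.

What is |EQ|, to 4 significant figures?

47.10

E is at the origin; EC is horizontal with |EC| = 53.6 and C on the −x side, so C = (-53.60, 0.000). Tangency of A1 to EC means the radius PC is perpendicular to EC, so P = C + (0, 10.8) = (-53.60, 10.80). Since PQ ⟂ QJ (tangency), |PJ| = √(10.8² + 35.4²) = 37.01 regardless of where Q sits on A1. So J lies on both circle(E, 77.62) and circle(P, 37.01); the above-EC intersection is J = (-61.87, 46.88). Q is the foot of the tangent from J: Q = (-44.23, 16.18).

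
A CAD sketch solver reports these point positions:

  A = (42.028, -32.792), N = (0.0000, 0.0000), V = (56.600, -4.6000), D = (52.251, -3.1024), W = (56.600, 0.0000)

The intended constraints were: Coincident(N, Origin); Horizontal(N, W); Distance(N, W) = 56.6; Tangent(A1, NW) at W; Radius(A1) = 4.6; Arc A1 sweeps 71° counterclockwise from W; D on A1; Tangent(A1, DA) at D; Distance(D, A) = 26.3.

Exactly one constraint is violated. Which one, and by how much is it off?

Distance(D, A) = 26.3 — off by 5.10.

N = (0.00, 0.00) ✓; N.y = 0.00, W.y = 0.00 ✓; |NW| = 56.60 ✓; ∠(VW, WN) = 90.00° ✓; |VW| = 4.600 ✓; bearing(V→D) − bearing(V→W) = 71.00° ✓; |VD| = 4.600 ✓; ∠(VD, DA) = 90.00° ✓; |DA| = 31.40 ✗.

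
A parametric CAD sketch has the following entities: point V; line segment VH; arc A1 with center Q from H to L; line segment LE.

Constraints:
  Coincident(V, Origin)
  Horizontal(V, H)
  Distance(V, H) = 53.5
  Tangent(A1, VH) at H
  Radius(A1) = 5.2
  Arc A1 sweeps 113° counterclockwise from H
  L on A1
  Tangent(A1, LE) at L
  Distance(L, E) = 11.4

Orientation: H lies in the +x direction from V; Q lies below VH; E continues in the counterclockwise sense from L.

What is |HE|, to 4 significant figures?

17.73

V is at the origin; VH is horizontal with |VH| = 53.5 and H on the +x side, so H = (53.50, 0.000). Tangency of A1 to VH means the radius QH is perpendicular to VH, so Q = H + (0, -5.2) = (53.50, -5.200). On A1, H sits at bearing 90° from Q; a 113° counterclockwise sweep puts L at bearing 203°, so L = Q + 5.2·(cos 203°, sin 203°) = (48.71, -7.232). The tangent condition forces QL to be normal to LE, so LE runs along (−sin 203°, cos 203°); with |LE| = 11.4, E = (53.17, -17.73). Then |HE| = |E − H| = 17.73.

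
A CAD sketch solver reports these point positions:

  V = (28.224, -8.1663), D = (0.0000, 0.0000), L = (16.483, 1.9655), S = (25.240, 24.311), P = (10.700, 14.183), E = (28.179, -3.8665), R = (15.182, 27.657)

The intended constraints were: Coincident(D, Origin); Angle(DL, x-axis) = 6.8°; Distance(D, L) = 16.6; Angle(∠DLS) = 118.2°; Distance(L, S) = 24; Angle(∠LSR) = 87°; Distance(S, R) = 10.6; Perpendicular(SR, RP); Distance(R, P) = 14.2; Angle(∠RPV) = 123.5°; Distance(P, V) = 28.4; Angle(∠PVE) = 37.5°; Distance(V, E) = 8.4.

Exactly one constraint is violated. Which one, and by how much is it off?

Distance(V, E) = 8.4 — off by 4.10.

D = (0.00, 0.00) ✓; DL at 6.800° ✓; |DL| = 16.60 ✓; ∠DLS = 118.2° ✓; |LS| = 24.00 ✓; ∠LSR = 87.00° ✓; |SR| = 10.60 ✓; ∠(SR, RP) = 90.00° ✓; |RP| = 14.20 ✓; ∠RPV = 123.5° ✓; |PV| = 28.40 ✓; ∠PVE = 37.50° ✓; |VE| = 4.300 ✗.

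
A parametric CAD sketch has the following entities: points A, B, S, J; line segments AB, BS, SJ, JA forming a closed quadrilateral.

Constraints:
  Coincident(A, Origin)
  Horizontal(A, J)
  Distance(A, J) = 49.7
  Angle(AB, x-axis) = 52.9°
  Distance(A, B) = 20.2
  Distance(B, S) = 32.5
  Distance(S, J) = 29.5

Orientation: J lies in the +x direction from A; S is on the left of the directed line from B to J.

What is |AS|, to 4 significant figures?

50.96

Checks: |BS| = 32.50 ✓; |SJ| = 29.50 ✓.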